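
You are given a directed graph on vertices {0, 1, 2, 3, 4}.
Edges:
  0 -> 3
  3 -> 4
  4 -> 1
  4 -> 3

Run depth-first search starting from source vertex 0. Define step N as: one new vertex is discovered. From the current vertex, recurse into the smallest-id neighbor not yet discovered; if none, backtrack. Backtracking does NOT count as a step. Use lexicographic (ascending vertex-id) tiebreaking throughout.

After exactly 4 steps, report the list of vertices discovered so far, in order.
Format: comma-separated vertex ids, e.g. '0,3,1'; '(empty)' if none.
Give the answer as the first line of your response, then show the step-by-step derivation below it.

0,3,4,1

step 1: discover 0; path=0; order=0
step 2: discover 3; path=0>3; order=0,3
step 3: discover 4; path=0>3>4; order=0,3,4
step 4: discover 1; path=0>3>4>1; order=0,3,4,1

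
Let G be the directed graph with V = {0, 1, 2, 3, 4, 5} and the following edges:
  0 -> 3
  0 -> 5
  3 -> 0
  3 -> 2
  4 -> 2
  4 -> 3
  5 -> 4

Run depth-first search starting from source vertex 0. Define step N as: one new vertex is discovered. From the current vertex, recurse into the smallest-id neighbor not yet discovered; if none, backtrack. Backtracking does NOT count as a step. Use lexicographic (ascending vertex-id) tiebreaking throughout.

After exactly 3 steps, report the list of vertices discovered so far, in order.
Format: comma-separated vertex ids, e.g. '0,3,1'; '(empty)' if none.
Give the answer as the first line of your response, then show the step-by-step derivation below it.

0,3,2

step 1: discover 0; path=0; order=0
step 2: discover 3; path=0>3; order=0,3
step 3: discover 2; path=0>3>2; order=0,3,2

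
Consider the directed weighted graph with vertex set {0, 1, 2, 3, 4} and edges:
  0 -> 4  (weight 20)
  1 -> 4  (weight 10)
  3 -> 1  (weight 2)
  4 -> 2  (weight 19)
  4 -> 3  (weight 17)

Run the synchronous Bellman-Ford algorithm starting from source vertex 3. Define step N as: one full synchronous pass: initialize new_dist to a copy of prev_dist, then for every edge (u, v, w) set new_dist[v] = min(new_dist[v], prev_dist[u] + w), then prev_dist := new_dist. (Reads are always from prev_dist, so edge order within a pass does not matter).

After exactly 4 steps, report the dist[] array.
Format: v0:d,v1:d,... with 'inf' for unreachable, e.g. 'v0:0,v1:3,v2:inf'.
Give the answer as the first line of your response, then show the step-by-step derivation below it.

v0:inf,v1:2,v2:31,v3:0,v4:12

step 1: dist = v0:inf,v1:2,v2:inf,v3:0,v4:inf
step 2: dist = v0:inf,v1:2,v2:inf,v3:0,v4:12
step 3: dist = v0:inf,v1:2,v2:31,v3:0,v4:12
step 4: dist = v0:inf,v1:2,v2:31,v3:0,v4:12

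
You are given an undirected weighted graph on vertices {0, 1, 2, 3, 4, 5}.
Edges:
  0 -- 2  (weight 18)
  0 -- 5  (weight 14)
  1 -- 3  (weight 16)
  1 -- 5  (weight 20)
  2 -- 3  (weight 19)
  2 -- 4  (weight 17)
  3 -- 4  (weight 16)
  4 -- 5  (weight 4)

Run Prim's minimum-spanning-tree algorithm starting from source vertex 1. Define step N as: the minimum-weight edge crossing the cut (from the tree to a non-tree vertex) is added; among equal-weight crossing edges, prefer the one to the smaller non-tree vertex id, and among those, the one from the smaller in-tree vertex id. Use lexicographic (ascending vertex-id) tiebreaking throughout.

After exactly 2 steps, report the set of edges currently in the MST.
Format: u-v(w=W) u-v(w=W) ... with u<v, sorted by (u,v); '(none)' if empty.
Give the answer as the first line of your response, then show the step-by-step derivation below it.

1-3(w=16) 3-4(w=16)

step 1: add edge 1-3 (w=16); MST = {1-3(w=16)}
step 2: add edge 3-4 (w=16); MST = {1-3(w=16) 3-4(w=16)}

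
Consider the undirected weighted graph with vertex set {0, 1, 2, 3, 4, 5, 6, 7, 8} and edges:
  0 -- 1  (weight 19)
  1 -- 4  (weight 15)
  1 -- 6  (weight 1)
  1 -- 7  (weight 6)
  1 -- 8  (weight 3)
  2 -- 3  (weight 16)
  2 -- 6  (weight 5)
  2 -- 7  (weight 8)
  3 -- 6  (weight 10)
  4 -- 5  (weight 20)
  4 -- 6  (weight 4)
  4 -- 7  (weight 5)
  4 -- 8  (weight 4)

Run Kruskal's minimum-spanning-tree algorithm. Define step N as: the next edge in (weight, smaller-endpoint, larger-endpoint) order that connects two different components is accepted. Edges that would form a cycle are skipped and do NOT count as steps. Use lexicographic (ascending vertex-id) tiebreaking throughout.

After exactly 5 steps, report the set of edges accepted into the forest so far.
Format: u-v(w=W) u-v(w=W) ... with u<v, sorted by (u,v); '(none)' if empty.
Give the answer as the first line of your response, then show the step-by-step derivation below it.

1-6(w=1) 1-8(w=3) 2-6(w=5) 4-6(w=4) 4-7(w=5)

step 1: add edge 1-6 (w=1); MST = {1-6(w=1)}
step 2: add edge 1-8 (w=3); MST = {1-6(w=1) 1-8(w=3)}
step 3: add edge 4-6 (w=4); MST = {1-6(w=1) 1-8(w=3) 4-6(w=4)}
step 4: add edge 2-6 (w=5); MST = {1-6(w=1) 1-8(w=3) 2-6(w=5) 4-6(w=4)}
step 5: add edge 4-7 (w=5); MST = {1-6(w=1) 1-8(w=3) 2-6(w=5) 4-6(w=4) 4-7(w=5)}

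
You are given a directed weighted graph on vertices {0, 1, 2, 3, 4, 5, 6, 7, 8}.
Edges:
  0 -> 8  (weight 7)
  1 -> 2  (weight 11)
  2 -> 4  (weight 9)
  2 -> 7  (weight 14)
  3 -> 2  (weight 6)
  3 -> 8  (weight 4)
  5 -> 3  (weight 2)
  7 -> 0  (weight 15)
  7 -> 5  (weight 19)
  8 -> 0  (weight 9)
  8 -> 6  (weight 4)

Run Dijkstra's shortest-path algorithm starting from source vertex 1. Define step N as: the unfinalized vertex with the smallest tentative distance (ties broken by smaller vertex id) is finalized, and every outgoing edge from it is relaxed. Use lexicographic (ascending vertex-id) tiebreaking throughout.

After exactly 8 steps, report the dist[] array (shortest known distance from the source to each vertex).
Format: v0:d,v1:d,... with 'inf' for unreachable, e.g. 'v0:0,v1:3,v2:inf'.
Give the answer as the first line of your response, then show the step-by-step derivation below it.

v0:40,v1:0,v2:11,v3:46,v4:20,v5:44,v6:51,v7:25,v8:47

step 1: dist = v0:inf,v1:0,v2:11,v3:inf,v4:inf,v5:inf,v6:inf,v7:inf,v8:inf
step 2: dist = v0:inf,v1:0,v2:11,v3:inf,v4:20,v5:inf,v6:inf,v7:25,v8:inf
step 3: dist = v0:inf,v1:0,v2:11,v3:inf,v4:20,v5:inf,v6:inf,v7:25,v8:inf
step 4: dist = v0:40,v1:0,v2:11,v3:inf,v4:20,v5:44,v6:inf,v7:25,v8:inf
step 5: dist = v0:40,v1:0,v2:11,v3:inf,v4:20,v5:44,v6:inf,v7:25,v8:47
step 6: dist = v0:40,v1:0,v2:11,v3:46,v4:20,v5:44,v6:inf,v7:25,v8:47
step 7: dist = v0:40,v1:0,v2:11,v3:46,v4:20,v5:44,v6:inf,v7:25,v8:47
step 8: dist = v0:40,v1:0,v2:11,v3:46,v4:20,v5:44,v6:51,v7:25,v8:47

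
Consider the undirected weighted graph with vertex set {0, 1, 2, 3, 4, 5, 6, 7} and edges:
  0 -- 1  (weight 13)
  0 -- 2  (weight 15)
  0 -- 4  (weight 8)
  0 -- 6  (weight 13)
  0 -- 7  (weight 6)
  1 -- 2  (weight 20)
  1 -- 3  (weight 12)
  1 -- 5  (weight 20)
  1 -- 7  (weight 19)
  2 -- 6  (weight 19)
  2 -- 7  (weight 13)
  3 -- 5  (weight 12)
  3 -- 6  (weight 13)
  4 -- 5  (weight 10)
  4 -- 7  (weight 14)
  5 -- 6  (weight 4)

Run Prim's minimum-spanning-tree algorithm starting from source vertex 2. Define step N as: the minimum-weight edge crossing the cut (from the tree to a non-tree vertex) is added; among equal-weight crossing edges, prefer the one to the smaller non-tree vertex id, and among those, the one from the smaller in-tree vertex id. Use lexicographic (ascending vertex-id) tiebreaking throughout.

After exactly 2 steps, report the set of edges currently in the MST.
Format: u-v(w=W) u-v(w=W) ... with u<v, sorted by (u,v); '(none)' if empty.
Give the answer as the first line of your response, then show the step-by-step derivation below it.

0-7(w=6) 2-7(w=13)

step 1: add edge 2-7 (w=13); MST = {2-7(w=13)}
step 2: add edge 0-7 (w=6); MST = {0-7(w=6) 2-7(w=13)}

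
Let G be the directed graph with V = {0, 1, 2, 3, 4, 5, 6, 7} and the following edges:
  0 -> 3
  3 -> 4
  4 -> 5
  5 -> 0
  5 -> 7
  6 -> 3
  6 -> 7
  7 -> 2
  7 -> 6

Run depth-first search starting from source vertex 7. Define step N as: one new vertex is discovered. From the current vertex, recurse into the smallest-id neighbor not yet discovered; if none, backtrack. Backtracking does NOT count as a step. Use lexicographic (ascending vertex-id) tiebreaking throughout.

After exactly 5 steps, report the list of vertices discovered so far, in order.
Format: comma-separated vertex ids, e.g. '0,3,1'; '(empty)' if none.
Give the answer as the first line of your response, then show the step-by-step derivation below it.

7,2,6,3,4

step 1: discover 7; path=7; order=7
step 2: discover 2; path=7>2; order=7,2
step 3: discover 6; path=7>6; order=7,2,6
step 4: discover 3; path=7>6>3; order=7,2,6,3
step 5: discover 4; path=7>6>3>4; order=7,2,6,3,4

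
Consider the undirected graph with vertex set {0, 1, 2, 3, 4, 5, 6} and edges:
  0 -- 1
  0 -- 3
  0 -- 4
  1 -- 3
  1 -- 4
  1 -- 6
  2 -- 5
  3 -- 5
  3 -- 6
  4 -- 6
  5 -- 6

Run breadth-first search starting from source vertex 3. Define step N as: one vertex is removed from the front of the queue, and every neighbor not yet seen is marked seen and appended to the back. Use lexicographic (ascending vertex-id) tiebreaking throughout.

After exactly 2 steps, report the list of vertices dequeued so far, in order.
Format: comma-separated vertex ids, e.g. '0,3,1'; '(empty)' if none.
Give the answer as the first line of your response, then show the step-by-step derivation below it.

3,0

step 1: dequeue 3; queue=[0,1,5,6]; order=3
step 2: dequeue 0; queue=[1,5,6,4]; order=3,0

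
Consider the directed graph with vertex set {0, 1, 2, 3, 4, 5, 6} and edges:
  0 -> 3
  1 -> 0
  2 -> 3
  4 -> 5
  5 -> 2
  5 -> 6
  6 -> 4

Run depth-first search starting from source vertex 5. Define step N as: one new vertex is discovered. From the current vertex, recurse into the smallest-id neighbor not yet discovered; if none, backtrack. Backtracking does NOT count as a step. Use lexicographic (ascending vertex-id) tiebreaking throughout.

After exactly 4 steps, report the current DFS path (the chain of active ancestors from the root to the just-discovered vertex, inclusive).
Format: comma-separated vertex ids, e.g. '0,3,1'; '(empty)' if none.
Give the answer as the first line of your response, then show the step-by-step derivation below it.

5,6

step 1: discover 5; path=5; order=5
step 2: discover 2; path=5>2; order=5,2
step 3: discover 3; path=5>2>3; order=5,2,3
step 4: discover 6; path=5>6; order=5,2,3,6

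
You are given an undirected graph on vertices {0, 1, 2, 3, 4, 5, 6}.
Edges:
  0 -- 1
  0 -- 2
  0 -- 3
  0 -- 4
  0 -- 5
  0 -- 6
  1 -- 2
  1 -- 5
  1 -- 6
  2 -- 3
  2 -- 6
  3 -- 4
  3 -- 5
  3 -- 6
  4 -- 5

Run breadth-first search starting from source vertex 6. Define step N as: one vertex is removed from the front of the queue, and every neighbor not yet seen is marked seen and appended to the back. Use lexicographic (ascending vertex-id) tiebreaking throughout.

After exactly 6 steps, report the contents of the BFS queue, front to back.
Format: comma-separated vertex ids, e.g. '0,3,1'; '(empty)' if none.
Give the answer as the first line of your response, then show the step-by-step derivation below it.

5

step 1: dequeue 6; queue=[0,1,2,3]; order=6
step 2: dequeue 0; queue=[1,2,3,4,5]; order=6,0
step 3: dequeue 1; queue=[2,3,4,5]; order=6,0,1
step 4: dequeue 2; queue=[3,4,5]; order=6,0,1,2
step 5: dequeue 3; queue=[4,5]; order=6,0,1,2,3
step 6: dequeue 4; queue=[5]; order=6,0,1,2,3,4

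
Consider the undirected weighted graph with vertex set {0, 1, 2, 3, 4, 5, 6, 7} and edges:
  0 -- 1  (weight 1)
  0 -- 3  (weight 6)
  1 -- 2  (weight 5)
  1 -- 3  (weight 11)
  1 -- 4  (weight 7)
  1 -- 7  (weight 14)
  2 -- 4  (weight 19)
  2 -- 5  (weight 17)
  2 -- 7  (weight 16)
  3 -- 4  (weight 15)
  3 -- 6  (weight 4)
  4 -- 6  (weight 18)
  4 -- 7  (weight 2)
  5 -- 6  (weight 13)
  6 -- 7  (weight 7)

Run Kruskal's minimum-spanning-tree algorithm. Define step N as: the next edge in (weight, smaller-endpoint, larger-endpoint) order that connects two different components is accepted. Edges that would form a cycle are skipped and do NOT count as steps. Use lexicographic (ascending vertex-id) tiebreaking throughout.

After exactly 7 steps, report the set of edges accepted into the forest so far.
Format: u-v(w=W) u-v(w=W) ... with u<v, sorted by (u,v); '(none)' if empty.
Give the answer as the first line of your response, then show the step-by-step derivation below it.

0-1(w=1) 0-3(w=6) 1-2(w=5) 1-4(w=7) 3-6(w=4) 4-7(w=2) 5-6(w=13)

step 1: add edge 0-1 (w=1); MST = {0-1(w=1)}
step 2: add edge 4-7 (w=2); MST = {0-1(w=1) 4-7(w=2)}
step 3: add edge 3-6 (w=4); MST = {0-1(w=1) 3-6(w=4) 4-7(w=2)}
step 4: add edge 1-2 (w=5); MST = {0-1(w=1) 1-2(w=5) 3-6(w=4) 4-7(w=2)}
step 5: add edge 0-3 (w=6); MST = {0-1(w=1) 0-3(w=6) 1-2(w=5) 3-6(w=4) 4-7(w=2)}
step 6: add edge 1-4 (w=7); MST = {0-1(w=1) 0-3(w=6) 1-2(w=5) 1-4(w=7) 3-6(w=4) 4-7(w=2)}
step 7: add edge 5-6 (w=13); MST = {0-1(w=1) 0-3(w=6) 1-2(w=5) 1-4(w=7) 3-6(w=4) 4-7(w=2) 5-6(w=13)}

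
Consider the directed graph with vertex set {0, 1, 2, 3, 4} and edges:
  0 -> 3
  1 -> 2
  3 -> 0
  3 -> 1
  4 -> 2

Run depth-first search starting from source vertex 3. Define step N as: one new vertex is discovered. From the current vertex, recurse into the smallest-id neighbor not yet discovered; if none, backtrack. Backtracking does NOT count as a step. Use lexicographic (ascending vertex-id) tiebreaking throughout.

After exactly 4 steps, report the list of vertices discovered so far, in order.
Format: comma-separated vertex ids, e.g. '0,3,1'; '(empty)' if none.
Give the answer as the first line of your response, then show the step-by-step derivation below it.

3,0,1,2

step 1: discover 3; path=3; order=3
step 2: discover 0; path=3>0; order=3,0
step 3: discover 1; path=3>1; order=3,0,1
step 4: discover 2; path=3>1>2; order=3,0,1,2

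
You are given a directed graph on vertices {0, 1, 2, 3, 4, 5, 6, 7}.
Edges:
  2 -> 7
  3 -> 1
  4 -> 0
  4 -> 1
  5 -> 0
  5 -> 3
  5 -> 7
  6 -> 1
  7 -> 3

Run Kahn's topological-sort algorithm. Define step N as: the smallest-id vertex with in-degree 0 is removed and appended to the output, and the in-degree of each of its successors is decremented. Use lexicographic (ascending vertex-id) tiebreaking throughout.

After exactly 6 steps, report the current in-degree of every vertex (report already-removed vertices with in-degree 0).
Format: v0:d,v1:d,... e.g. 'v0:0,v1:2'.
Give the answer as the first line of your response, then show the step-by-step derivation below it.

v0:0,v1:1,v2:0,v3:0,v4:0,v5:0,v6:0,v7:0

step 1: output 2; order=[2]; indeg=(2,3,0,2,0,0,0,1)
step 2: output 4; order=[2,4]; indeg=(1,2,0,2,0,0,0,1)
step 3: output 5; order=[2,4,5]; indeg=(0,2,0,1,0,0,0,0)
step 4: output 0; order=[2,4,5,0]; indeg=(0,2,0,1,0,0,0,0)
step 5: output 6; order=[2,4,5,0,6]; indeg=(0,1,0,1,0,0,0,0)
step 6: output 7; order=[2,4,5,0,6,7]; indeg=(0,1,0,0,0,0,0,0)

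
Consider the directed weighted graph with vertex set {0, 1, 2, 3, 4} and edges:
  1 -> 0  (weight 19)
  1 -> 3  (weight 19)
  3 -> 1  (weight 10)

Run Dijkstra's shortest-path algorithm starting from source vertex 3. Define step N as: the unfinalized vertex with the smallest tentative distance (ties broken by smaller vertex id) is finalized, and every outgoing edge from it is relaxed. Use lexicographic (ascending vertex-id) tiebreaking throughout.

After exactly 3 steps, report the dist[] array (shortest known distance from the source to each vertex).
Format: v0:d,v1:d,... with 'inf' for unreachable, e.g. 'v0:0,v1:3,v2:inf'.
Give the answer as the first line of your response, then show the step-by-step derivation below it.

v0:29,v1:10,v2:inf,v3:0,v4:inf

step 1: dist = v0:inf,v1:10,v2:inf,v3:0,v4:inf
step 2: dist = v0:29,v1:10,v2:inf,v3:0,v4:inf
step 3: dist = v0:29,v1:10,v2:inf,v3:0,v4:inf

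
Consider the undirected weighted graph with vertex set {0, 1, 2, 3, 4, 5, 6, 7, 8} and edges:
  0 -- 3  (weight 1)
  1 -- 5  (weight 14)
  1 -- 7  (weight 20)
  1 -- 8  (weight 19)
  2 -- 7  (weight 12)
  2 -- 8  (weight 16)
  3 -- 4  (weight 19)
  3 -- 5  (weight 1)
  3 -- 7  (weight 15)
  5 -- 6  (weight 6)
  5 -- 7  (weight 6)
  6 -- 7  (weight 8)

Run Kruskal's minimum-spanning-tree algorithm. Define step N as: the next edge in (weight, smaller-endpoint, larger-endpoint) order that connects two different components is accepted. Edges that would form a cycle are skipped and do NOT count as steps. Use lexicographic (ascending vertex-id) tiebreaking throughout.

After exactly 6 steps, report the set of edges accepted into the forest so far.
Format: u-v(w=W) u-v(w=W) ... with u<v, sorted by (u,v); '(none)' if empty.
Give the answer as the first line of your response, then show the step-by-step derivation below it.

0-3(w=1) 1-5(w=14) 2-7(w=12) 3-5(w=1) 5-6(w=6) 5-7(w=6)

step 1: add edge 0-3 (w=1); MST = {0-3(w=1)}
step 2: add edge 3-5 (w=1); MST = {0-3(w=1) 3-5(w=1)}
step 3: add edge 5-6 (w=6); MST = {0-3(w=1) 3-5(w=1) 5-6(w=6)}
step 4: add edge 5-7 (w=6); MST = {0-3(w=1) 3-5(w=1) 5-6(w=6) 5-7(w=6)}
step 5: add edge 2-7 (w=12); MST = {0-3(w=1) 2-7(w=12) 3-5(w=1) 5-6(w=6) 5-7(w=6)}
step 6: add edge 1-5 (w=14); MST = {0-3(w=1) 1-5(w=14) 2-7(w=12) 3-5(w=1) 5-6(w=6) 5-7(w=6)}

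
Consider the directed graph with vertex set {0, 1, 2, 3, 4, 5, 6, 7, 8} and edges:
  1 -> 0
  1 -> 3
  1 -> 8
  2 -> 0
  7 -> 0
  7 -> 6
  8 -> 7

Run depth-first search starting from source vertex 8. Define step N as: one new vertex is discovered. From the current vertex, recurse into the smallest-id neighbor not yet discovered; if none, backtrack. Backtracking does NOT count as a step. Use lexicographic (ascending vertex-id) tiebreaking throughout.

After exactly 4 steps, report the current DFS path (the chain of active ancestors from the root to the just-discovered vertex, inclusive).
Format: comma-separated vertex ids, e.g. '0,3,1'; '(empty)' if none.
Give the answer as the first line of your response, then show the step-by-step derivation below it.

8,7,6

step 1: discover 8; path=8; order=8
step 2: discover 7; path=8>7; order=8,7
step 3: discover 0; path=8>7>0; order=8,7,0
step 4: discover 6; path=8>7>6; order=8,7,0,6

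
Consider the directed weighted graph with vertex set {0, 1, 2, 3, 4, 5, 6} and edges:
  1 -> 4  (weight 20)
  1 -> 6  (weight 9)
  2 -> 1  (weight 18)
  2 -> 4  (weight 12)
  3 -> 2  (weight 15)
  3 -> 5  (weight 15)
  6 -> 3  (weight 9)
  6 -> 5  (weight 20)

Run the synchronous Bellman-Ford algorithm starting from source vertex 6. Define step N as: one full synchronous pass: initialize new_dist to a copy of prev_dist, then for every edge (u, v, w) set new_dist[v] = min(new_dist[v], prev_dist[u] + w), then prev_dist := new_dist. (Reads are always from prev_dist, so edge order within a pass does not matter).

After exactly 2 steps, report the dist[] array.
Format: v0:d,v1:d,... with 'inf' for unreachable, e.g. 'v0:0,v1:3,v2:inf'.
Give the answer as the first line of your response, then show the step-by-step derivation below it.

v0:inf,v1:inf,v2:24,v3:9,v4:inf,v5:20,v6:0

step 1: dist = v0:inf,v1:inf,v2:inf,v3:9,v4:inf,v5:20,v6:0
step 2: dist = v0:inf,v1:inf,v2:24,v3:9,v4:inf,v5:20,v6:0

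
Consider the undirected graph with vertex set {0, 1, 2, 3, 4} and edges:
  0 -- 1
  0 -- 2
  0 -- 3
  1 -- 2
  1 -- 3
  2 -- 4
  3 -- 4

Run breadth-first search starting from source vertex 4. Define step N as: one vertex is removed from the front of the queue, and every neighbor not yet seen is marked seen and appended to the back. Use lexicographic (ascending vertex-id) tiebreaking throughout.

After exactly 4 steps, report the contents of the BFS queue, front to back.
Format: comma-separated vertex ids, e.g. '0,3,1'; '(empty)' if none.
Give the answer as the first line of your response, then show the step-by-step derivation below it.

1

step 1: dequeue 4; queue=[2,3]; order=4
step 2: dequeue 2; queue=[3,0,1]; order=4,2
step 3: dequeue 3; queue=[0,1]; order=4,2,3
step 4: dequeue 0; queue=[1]; order=4,2,3,0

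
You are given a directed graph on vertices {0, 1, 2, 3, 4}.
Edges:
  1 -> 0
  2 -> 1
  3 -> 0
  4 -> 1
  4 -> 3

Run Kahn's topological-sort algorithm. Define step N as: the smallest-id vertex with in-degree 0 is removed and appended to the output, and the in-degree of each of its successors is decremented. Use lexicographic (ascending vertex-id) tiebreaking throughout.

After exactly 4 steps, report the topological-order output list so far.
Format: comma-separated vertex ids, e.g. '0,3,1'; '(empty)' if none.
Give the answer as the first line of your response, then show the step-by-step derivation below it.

2,4,1,3

step 1: output 2; order=[2]; indeg=(2,1,0,1,0)
step 2: output 4; order=[2,4]; indeg=(2,0,0,0,0)
step 3: output 1; order=[2,4,1]; indeg=(1,0,0,0,0)
step 4: output 3; order=[2,4,1,3]; indeg=(0,0,0,0,0)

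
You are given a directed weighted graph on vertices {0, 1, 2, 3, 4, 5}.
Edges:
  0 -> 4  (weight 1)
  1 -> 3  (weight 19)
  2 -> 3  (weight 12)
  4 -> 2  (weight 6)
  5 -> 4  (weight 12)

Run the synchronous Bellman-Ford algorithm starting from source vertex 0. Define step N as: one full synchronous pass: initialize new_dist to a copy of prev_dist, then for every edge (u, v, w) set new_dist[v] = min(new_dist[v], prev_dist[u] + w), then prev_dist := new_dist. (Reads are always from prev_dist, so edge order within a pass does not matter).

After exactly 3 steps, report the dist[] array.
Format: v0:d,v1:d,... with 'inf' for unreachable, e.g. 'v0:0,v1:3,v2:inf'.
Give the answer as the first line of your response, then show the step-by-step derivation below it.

v0:0,v1:inf,v2:7,v3:19,v4:1,v5:inf

step 1: dist = v0:0,v1:inf,v2:inf,v3:inf,v4:1,v5:inf
step 2: dist = v0:0,v1:inf,v2:7,v3:inf,v4:1,v5:inf
step 3: dist = v0:0,v1:inf,v2:7,v3:19,v4:1,v5:inf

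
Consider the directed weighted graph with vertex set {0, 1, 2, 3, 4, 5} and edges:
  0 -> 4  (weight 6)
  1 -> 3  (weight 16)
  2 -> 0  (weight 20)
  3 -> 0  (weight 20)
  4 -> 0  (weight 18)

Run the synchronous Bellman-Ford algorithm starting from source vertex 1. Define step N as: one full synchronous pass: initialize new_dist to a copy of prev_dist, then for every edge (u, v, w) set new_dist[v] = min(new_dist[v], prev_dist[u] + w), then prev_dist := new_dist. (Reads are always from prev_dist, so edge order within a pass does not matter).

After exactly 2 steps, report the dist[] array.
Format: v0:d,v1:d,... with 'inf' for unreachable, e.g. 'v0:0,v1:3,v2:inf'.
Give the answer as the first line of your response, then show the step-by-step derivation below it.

v0:36,v1:0,v2:inf,v3:16,v4:inf,v5:inf

step 1: dist = v0:inf,v1:0,v2:inf,v3:16,v4:inf,v5:inf
step 2: dist = v0:36,v1:0,v2:inf,v3:16,v4:inf,v5:inf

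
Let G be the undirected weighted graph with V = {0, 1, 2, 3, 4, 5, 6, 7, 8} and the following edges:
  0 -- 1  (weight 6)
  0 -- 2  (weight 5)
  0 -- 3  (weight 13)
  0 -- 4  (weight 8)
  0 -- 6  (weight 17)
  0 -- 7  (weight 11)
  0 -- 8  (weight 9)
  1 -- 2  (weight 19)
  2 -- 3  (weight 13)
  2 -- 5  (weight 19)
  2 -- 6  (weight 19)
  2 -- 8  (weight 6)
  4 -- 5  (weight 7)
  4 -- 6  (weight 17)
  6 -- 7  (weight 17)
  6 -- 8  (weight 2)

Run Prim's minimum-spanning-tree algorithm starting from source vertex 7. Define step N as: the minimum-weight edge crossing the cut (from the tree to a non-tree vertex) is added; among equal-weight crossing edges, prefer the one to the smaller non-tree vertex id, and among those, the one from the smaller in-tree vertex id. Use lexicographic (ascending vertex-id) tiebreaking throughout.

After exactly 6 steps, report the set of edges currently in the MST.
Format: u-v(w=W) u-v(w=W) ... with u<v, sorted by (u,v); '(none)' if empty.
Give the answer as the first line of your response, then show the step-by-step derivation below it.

0-1(w=6) 0-2(w=5) 0-4(w=8) 0-7(w=11) 2-8(w=6) 6-8(w=2)

step 1: add edge 0-7 (w=11); MST = {0-7(w=11)}
step 2: add edge 0-2 (w=5); MST = {0-2(w=5) 0-7(w=11)}
step 3: add edge 0-1 (w=6); MST = {0-1(w=6) 0-2(w=5) 0-7(w=11)}
step 4: add edge 2-8 (w=6); MST = {0-1(w=6) 0-2(w=5) 0-7(w=11) 2-8(w=6)}
step 5: add edge 6-8 (w=2); MST = {0-1(w=6) 0-2(w=5) 0-7(w=11) 2-8(w=6) 6-8(w=2)}
step 6: add edge 0-4 (w=8); MST = {0-1(w=6) 0-2(w=5) 0-4(w=8) 0-7(w=11) 2-8(w=6) 6-8(w=2)}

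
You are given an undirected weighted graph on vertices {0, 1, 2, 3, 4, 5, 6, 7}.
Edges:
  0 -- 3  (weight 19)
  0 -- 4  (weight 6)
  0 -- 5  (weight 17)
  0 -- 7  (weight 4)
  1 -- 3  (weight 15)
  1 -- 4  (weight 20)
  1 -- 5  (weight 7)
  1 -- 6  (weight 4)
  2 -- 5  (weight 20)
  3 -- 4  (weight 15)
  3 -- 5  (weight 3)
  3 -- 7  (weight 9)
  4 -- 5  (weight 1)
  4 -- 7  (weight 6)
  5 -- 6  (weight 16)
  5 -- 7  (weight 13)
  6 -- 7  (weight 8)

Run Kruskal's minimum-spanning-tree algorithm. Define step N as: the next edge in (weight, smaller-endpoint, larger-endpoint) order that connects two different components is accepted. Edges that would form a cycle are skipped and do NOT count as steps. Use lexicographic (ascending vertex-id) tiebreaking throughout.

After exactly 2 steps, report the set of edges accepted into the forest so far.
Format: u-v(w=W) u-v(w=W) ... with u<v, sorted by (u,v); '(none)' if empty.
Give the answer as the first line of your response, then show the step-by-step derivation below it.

3-5(w=3) 4-5(w=1)

step 1: add edge 4-5 (w=1); MST = {4-5(w=1)}
step 2: add edge 3-5 (w=3); MST = {3-5(w=3) 4-5(w=1)}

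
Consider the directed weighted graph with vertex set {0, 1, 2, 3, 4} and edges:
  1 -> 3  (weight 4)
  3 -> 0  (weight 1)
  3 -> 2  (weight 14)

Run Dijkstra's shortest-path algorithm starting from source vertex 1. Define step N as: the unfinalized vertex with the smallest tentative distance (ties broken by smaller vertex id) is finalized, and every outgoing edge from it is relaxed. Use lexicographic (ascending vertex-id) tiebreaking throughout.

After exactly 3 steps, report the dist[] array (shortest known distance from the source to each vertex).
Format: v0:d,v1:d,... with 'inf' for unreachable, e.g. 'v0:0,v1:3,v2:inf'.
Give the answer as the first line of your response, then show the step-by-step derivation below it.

v0:5,v1:0,v2:18,v3:4,v4:inf

step 1: dist = v0:inf,v1:0,v2:inf,v3:4,v4:inf
step 2: dist = v0:5,v1:0,v2:18,v3:4,v4:inf
step 3: dist = v0:5,v1:0,v2:18,v3:4,v4:inf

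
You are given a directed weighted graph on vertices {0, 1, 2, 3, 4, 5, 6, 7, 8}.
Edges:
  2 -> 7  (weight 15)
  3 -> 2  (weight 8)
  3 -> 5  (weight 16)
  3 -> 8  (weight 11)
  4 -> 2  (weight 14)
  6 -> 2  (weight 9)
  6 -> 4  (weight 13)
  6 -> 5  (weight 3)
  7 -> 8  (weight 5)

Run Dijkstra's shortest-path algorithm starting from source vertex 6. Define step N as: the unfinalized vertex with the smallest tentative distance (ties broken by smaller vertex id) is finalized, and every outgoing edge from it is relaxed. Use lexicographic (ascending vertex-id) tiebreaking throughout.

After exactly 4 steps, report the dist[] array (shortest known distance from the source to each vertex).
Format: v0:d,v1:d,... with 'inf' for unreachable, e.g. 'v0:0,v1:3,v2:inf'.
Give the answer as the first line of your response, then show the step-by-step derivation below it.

v0:inf,v1:inf,v2:9,v3:inf,v4:13,v5:3,v6:0,v7:24,v8:inf

step 1: dist = v0:inf,v1:inf,v2:9,v3:inf,v4:13,v5:3,v6:0,v7:inf,v8:inf
step 2: dist = v0:inf,v1:inf,v2:9,v3:inf,v4:13,v5:3,v6:0,v7:inf,v8:inf
step 3: dist = v0:inf,v1:inf,v2:9,v3:inf,v4:13,v5:3,v6:0,v7:24,v8:inf
step 4: dist = v0:inf,v1:inf,v2:9,v3:inf,v4:13,v5:3,v6:0,v7:24,v8:inf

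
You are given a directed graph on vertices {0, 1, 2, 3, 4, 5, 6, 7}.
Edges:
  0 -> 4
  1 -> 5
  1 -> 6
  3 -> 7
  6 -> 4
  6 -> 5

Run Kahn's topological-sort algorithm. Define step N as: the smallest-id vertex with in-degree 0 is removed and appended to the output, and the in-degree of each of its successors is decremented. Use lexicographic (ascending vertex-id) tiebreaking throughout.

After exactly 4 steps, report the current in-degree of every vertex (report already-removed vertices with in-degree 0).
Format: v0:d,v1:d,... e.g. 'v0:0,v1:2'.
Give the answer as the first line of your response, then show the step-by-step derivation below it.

v0:0,v1:0,v2:0,v3:0,v4:1,v5:1,v6:0,v7:0

step 1: output 0; order=[0]; indeg=(0,0,0,0,1,2,1,1)
step 2: output 1; order=[0,1]; indeg=(0,0,0,0,1,1,0,1)
step 3: output 2; order=[0,1,2]; indeg=(0,0,0,0,1,1,0,1)
step 4: output 3; order=[0,1,2,3]; indeg=(0,0,0,0,1,1,0,0)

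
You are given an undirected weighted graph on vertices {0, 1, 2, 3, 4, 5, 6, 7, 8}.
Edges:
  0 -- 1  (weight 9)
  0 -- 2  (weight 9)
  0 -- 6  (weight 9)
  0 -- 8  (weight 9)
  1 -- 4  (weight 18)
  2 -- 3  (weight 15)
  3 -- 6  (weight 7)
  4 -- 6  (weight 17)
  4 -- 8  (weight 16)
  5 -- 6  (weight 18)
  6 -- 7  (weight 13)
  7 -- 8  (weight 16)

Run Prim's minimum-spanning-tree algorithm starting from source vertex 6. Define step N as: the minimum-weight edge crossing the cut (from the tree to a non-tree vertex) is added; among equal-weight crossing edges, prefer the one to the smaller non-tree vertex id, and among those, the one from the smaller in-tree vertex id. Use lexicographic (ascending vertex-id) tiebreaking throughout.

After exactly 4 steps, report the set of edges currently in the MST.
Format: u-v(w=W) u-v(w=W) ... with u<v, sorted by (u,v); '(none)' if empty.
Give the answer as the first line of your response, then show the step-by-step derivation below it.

0-1(w=9) 0-2(w=9) 0-6(w=9) 3-6(w=7)

step 1: add edge 3-6 (w=7); MST = {3-6(w=7)}
step 2: add edge 0-6 (w=9); MST = {0-6(w=9) 3-6(w=7)}
step 3: add edge 0-1 (w=9); MST = {0-1(w=9) 0-6(w=9) 3-6(w=7)}
step 4: add edge 0-2 (w=9); MST = {0-1(w=9) 0-2(w=9) 0-6(w=9) 3-6(w=7)}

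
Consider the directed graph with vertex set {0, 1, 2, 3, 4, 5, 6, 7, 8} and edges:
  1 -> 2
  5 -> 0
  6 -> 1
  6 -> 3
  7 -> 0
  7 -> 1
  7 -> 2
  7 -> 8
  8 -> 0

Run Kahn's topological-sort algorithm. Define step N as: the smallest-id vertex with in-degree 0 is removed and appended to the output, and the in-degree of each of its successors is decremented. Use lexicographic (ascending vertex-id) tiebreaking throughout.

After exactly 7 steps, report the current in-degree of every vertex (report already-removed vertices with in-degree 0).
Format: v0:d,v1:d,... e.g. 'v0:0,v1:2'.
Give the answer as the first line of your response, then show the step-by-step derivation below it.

v0:1,v1:0,v2:0,v3:0,v4:0,v5:0,v6:0,v7:0,v8:0

step 1: output 4; order=[4]; indeg=(3,2,2,1,0,0,0,0,1)
step 2: output 5; order=[4,5]; indeg=(2,2,2,1,0,0,0,0,1)
step 3: output 6; order=[4,5,6]; indeg=(2,1,2,0,0,0,0,0,1)
step 4: output 3; order=[4,5,6,3]; indeg=(2,1,2,0,0,0,0,0,1)
step 5: output 7; order=[4,5,6,3,7]; indeg=(1,0,1,0,0,0,0,0,0)
step 6: output 1; order=[4,5,6,3,7,1]; indeg=(1,0,0,0,0,0,0,0,0)
step 7: output 2; order=[4,5,6,3,7,1,2]; indeg=(1,0,0,0,0,0,0,0,0)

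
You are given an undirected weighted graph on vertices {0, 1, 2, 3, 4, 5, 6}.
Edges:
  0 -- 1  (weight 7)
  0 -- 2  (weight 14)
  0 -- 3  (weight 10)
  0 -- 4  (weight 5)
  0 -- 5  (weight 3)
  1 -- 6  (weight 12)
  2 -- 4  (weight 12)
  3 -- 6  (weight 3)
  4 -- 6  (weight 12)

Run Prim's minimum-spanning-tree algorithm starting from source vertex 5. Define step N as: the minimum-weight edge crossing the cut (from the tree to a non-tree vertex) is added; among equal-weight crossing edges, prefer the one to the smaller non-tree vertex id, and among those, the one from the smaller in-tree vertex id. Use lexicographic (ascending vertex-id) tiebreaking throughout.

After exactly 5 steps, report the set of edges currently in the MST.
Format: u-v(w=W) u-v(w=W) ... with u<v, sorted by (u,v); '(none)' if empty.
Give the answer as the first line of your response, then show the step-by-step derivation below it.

0-1(w=7) 0-3(w=10) 0-4(w=5) 0-5(w=3) 3-6(w=3)

step 1: add edge 0-5 (w=3); MST = {0-5(w=3)}
step 2: add edge 0-4 (w=5); MST = {0-4(w=5) 0-5(w=3)}
step 3: add edge 0-1 (w=7); MST = {0-1(w=7) 0-4(w=5) 0-5(w=3)}
step 4: add edge 0-3 (w=10); MST = {0-1(w=7) 0-3(w=10) 0-4(w=5) 0-5(w=3)}
step 5: add edge 3-6 (w=3); MST = {0-1(w=7) 0-3(w=10) 0-4(w=5) 0-5(w=3) 3-6(w=3)}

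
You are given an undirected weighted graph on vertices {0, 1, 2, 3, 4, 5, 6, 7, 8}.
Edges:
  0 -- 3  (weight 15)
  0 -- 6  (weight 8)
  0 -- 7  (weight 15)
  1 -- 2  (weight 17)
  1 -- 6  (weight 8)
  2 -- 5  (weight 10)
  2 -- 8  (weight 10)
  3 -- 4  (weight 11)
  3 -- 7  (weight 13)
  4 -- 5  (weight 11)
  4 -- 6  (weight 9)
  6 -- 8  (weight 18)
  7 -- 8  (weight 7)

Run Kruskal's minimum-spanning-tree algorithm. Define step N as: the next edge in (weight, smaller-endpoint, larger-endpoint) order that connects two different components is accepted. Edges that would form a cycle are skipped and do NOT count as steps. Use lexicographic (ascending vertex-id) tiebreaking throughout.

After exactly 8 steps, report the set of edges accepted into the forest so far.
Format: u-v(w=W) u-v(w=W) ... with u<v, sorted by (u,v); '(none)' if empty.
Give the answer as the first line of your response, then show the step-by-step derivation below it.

0-6(w=8) 1-6(w=8) 2-5(w=10) 2-8(w=10) 3-4(w=11) 4-5(w=11) 4-6(w=9) 7-8(w=7)

step 1: add edge 7-8 (w=7); MST = {7-8(w=7)}
step 2: add edge 0-6 (w=8); MST = {0-6(w=8) 7-8(w=7)}
step 3: add edge 1-6 (w=8); MST = {0-6(w=8) 1-6(w=8) 7-8(w=7)}
step 4: add edge 4-6 (w=9); MST = {0-6(w=8) 1-6(w=8) 4-6(w=9) 7-8(w=7)}
step 5: add edge 2-5 (w=10); MST = {0-6(w=8) 1-6(w=8) 2-5(w=10) 4-6(w=9) 7-8(w=7)}
step 6: add edge 2-8 (w=10); MST = {0-6(w=8) 1-6(w=8) 2-5(w=10) 2-8(w=10) 4-6(w=9) 7-8(w=7)}
step 7: add edge 3-4 (w=11); MST = {0-6(w=8) 1-6(w=8) 2-5(w=10) 2-8(w=10) 3-4(w=11) 4-6(w=9) 7-8(w=7)}
step 8: add edge 4-5 (w=11); MST = {0-6(w=8) 1-6(w=8) 2-5(w=10) 2-8(w=10) 3-4(w=11) 4-5(w=11) 4-6(w=9) 7-8(w=7)}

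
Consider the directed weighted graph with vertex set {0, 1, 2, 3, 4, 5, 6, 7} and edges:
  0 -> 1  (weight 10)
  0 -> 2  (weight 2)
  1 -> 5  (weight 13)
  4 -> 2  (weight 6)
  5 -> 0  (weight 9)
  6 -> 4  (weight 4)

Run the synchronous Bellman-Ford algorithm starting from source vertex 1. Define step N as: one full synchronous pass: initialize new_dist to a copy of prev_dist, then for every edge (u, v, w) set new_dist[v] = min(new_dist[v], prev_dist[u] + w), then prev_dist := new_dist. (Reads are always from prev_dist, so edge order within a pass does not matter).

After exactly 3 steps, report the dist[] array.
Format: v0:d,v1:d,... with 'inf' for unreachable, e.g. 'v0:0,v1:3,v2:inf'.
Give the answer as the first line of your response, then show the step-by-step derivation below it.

v0:22,v1:0,v2:24,v3:inf,v4:inf,v5:13,v6:inf,v7:inf

step 1: dist = v0:inf,v1:0,v2:inf,v3:inf,v4:inf,v5:13,v6:inf,v7:inf
step 2: dist = v0:22,v1:0,v2:inf,v3:inf,v4:inf,v5:13,v6:inf,v7:inf
step 3: dist = v0:22,v1:0,v2:24,v3:inf,v4:inf,v5:13,v6:inf,v7:inf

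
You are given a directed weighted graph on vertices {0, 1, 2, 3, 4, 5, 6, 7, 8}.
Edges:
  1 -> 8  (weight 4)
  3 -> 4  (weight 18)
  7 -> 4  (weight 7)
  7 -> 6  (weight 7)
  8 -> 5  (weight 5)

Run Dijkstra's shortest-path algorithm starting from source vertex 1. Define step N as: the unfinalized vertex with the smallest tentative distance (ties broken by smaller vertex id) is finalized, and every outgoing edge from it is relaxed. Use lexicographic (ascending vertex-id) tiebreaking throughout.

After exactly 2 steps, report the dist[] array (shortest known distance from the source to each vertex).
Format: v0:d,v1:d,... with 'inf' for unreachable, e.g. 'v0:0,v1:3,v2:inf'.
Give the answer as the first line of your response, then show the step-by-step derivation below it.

v0:inf,v1:0,v2:inf,v3:inf,v4:inf,v5:9,v6:inf,v7:inf,v8:4

step 1: dist = v0:inf,v1:0,v2:inf,v3:inf,v4:inf,v5:inf,v6:inf,v7:inf,v8:4
step 2: dist = v0:inf,v1:0,v2:inf,v3:inf,v4:inf,v5:9,v6:inf,v7:inf,v8:4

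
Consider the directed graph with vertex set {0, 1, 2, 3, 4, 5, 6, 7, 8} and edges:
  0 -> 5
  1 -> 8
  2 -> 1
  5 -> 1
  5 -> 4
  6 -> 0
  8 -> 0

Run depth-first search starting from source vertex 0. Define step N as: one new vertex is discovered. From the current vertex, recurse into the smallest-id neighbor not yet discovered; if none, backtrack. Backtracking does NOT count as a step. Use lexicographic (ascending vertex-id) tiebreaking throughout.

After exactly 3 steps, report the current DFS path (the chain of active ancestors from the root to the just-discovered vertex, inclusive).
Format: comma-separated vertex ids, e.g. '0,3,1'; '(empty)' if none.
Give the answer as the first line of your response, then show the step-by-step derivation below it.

0,5,1

step 1: discover 0; path=0; order=0
step 2: discover 5; path=0>5; order=0,5
step 3: discover 1; path=0>5>1; order=0,5,1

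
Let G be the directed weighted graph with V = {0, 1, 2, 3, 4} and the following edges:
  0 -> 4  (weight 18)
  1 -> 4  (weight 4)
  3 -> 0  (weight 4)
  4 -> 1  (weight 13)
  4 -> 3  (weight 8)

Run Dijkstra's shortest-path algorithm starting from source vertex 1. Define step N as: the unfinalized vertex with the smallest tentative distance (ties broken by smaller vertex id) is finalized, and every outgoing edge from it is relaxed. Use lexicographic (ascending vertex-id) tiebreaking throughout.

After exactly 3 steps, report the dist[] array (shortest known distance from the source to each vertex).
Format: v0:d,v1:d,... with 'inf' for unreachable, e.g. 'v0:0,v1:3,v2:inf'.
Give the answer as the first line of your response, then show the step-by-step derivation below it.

v0:16,v1:0,v2:inf,v3:12,v4:4

step 1: dist = v0:inf,v1:0,v2:inf,v3:inf,v4:4
step 2: dist = v0:inf,v1:0,v2:inf,v3:12,v4:4
step 3: dist = v0:16,v1:0,v2:inf,v3:12,v4:4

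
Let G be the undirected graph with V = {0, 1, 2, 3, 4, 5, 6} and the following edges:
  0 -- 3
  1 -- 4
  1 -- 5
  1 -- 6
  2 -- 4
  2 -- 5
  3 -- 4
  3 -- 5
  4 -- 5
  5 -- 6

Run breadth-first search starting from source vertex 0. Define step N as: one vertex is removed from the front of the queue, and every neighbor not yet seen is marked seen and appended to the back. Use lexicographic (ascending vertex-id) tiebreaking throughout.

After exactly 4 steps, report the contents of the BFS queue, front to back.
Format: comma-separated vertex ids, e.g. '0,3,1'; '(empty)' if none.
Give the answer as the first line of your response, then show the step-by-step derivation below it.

1,2,6

step 1: dequeue 0; queue=[3]; order=0
step 2: dequeue 3; queue=[4,5]; order=0,3
step 3: dequeue 4; queue=[5,1,2]; order=0,3,4
step 4: dequeue 5; queue=[1,2,6]; order=0,3,4,5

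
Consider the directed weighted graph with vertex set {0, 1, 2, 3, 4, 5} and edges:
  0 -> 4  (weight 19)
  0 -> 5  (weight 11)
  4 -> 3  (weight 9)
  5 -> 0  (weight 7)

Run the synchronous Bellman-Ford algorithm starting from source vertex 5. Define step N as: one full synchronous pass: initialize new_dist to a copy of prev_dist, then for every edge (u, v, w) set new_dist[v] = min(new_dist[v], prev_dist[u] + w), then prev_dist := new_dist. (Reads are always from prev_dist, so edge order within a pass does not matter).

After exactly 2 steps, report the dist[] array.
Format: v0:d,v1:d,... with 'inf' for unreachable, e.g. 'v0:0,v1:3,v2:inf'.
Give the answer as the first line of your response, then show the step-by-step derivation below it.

v0:7,v1:inf,v2:inf,v3:inf,v4:26,v5:0

step 1: dist = v0:7,v1:inf,v2:inf,v3:inf,v4:inf,v5:0
step 2: dist = v0:7,v1:inf,v2:inf,v3:inf,v4:26,v5:0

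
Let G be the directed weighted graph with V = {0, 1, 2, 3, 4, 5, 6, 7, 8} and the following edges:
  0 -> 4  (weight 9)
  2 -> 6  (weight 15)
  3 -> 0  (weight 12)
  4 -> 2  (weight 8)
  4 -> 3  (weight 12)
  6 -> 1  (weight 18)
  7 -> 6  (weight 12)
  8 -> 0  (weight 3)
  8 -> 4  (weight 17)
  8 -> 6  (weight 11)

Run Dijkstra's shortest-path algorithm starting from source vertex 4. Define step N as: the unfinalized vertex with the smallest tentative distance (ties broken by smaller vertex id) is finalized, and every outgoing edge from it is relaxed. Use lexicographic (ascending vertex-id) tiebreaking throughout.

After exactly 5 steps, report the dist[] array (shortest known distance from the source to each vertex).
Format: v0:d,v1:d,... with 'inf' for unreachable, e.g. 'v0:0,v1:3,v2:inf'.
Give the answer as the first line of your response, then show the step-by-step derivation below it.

v0:24,v1:41,v2:8,v3:12,v4:0,v5:inf,v6:23,v7:inf,v8:inf

step 1: dist = v0:inf,v1:inf,v2:8,v3:12,v4:0,v5:inf,v6:inf,v7:inf,v8:inf
step 2: dist = v0:inf,v1:inf,v2:8,v3:12,v4:0,v5:inf,v6:23,v7:inf,v8:inf
step 3: dist = v0:24,v1:inf,v2:8,v3:12,v4:0,v5:inf,v6:23,v7:inf,v8:inf
step 4: dist = v0:24,v1:41,v2:8,v3:12,v4:0,v5:inf,v6:23,v7:inf,v8:inf
step 5: dist = v0:24,v1:41,v2:8,v3:12,v4:0,v5:inf,v6:23,v7:inf,v8:inf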